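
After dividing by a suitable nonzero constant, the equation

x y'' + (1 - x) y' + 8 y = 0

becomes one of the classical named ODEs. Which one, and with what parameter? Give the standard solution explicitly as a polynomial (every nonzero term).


The equation is already in a standard form:  x y'' + (1 - x) y' + 8 y = 0.
This matches the Laguerre equation x y'' + (1 - x) y' + n y = 0 with n = 8; the polynomial solution is L_8(x).
With y = sum_k a_k x^k, matching x^k gives (k+1)k a_{k+1} + (k+1) a_{k+1} - k a_k + n a_k = 0, i.e. (k+1)^2 a_{k+1} = (k - n) a_k = (k - 8) a_k. The right side vanishes at k = 8, so the series terminates at degree 8.
Standard normalization L_n(0) = 1 gives a_0 = 1. Work upward with a_{k+1} = (k - 8) a_k / (k+1)^2:
  a_1 = (0 - 8)(1) / 1^2 = -8/1 = -8
  a_2 = (1 - 8)(-8) / 2^2 = 56/4 = 14
  a_3 = (2 - 8)(14) / 3^2 = -84/9 = -28/3
  a_4 = (3 - 8)(-28/3) / 4^2 = (140/3)/16 = 35/12
  a_5 = (4 - 8)(35/12) / 5^2 = (-35/3)/25 = -7/15
  a_6 = (5 - 8)(-7/15) / 6^2 = (7/5)/36 = 7/180
  a_7 = (6 - 8)(7/180) / 7^2 = (-7/90)/49 = -1/630
  a_8 = (7 - 8)(-1/630) / 8^2 = (1/630)/64 = 1/40320
Hence L_8(x) = x^8/40320 - x^7/630 + 7 x^6/180 - 7 x^5/15 + 35 x^4/12 - 28 x^3/3 + 14 x^2 - 8 x + 1.

L_8(x); series = x^8/40320 - x^7/630 + 7 x^6/180 - 7 x^5/15 + 35 x^4/12 - 28 x^3/3 + 14 x^2 - 8 x + 1


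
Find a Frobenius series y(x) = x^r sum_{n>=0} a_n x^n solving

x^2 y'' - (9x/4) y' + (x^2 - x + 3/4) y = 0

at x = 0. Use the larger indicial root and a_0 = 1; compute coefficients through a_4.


Write in Frobenius form y'' + (p(x)/x) y' + (q(x)/x^2) y = 0:
  p(x) = -9/4,  q(x) = x^2 - x + 3/4.
Indicial equation: r(r-1) + (-9/4) r + (3/4) = 0 -> roots r_1 = 3, r_2 = 1/4.
Take r = r_1 = 3. Let y(x) = x^r sum_{n>=0} a_n x^n with a_0 = 1.
Substitute y = x^r sum a_n x^n and match x^{r+n}. The recurrence is
  D(n) a_n - 1 a_{n-1} + 1 a_{n-2} = 0,  where D(n) = (r+n)(r+n-1) + (-9/4)(r+n) + (3/4).
  a_n = [1 a_{n-1} - 1 a_{n-2}] / D(n).
Since the indicial polynomial factors as (r - r_1)(r - r_2), D(n) = (r_1 + n - r_1)(r_1 + n - r_2) = n(n + 11/4).
Evaluating step by step (a_0 = 1):
  n = 1: D(1) = 1(1 + 11/4) = 15/4; numerator = 1(1) = 1; a_1 = (1)/(15/4) = 4/15
  n = 2: D(2) = 2(2 + 11/4) = 19/2; numerator = 1(4/15) - 1(1) = -11/15; a_2 = (-11/15)/(19/2) = -22/285
  n = 3: D(3) = 3(3 + 11/4) = 69/4; numerator = 1(-22/285) - 1(4/15) = -98/285; a_3 = (-98/285)/(69/4) = -392/19665
  n = 4: D(4) = 4(4 + 11/4) = 27; numerator = 1(-392/19665) - 1(-22/285) = 1126/19665; a_4 = (1126/19665)/(27) = 1126/530955

r = 3; a_0 = 1; a_1 = 4/15; a_2 = -22/285; a_3 = -392/19665; a_4 = 1126/530955


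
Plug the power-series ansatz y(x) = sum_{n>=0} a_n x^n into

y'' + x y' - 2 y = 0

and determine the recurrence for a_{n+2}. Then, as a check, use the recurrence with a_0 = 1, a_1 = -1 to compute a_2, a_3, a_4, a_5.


Substitute y = sum_n a_n x^n.
y''(x) has coefficient (n+2)(n+1) a_{n+2} at x^n;
x y'(x) has coefficient n a_n at x^n (shift);
-2 y(x) has coefficient -2 a_n at x^n.
Matching x^n: (n+2)(n+1) a_{n+2} + (n - 2) a_n = 0.
Thus a_{n+2} = (-n + 2) / ((n+1)(n+2)) * a_n.

Check with a_0 = 1, a_1 = -1 (apply the recurrence for n = 0, 1, 2, 3): a_0 = 1, a_1 = -1, a_2 = 1, a_3 = -1/6, a_4 = 0, a_5 = 1/120.

a_(n+2) = (-n + 2) / ((n+1)(n+2)) * a_n; check: a_0 = 1, a_1 = -1, a_2 = 1, a_3 = -1/6, a_4 = 0, a_5 = 1/120


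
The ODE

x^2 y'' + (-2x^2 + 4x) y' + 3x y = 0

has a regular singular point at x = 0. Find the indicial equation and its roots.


Divide by x^2 to reach normal form y'' + P_1(x) y' + P_2(x) y = 0 with P_1(x) = -2 + 4/x and P_2(x) = 3/x.
x = 0 is a singular point because the y'-coefficient -2 + 4/x has a pole at x = 0 and the y-coefficient 3/x has a pole at x = 0.
It is a regular singular point because x P_1(x) = p(x) = 4 - 2x and x^2 P_2(x) = q(x) = 3x are polynomials, hence analytic at x = 0.
p(0) = 4,  q(0) = 0.
Indicial equation: r(r-1) + p(0) r + q(0) = 0, i.e. r^2 + (p(0) - 1) r + q(0) = 0, i.e. r^2 + 3 r = 0.
Discriminant: (3)^2 - 4(0) = 9, so r = (-3 ± 3)/2.
Solving: r_1 = 0, r_2 = -3.

indicial: r^2 + 3 r = 0; roots r_1 = 0, r_2 = -3


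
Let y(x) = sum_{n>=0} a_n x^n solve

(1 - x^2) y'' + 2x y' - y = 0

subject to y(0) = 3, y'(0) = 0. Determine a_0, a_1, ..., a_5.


Ansatz: y(x) = sum_{n>=0} a_n x^n, so y'(x) = sum_{n>=1} n a_n x^(n-1) and y''(x) = sum_{n>=2} n(n-1) a_n x^(n-2).
Substitute into P(x) y'' + Q(x) y' + R(x) y = 0 with P(x) = 1 - x^2, Q(x) = 2x, R(x) = -1, and match powers of x.
Initial conditions: a_0 = 3, a_1 = 0.
Setting the coefficient of each power of x to zero and solving order by order (substituting the coefficients already found):
  x^0: 2 a_2 - a_0 = 0  ->  2 a_2 = a_0 = 3  ->  a_2 = 3/2
  x^1: 6 a_3 + a_1 = 0  ->  6 a_3 = -a_1 = 0  ->  a_3 = 0
  x^2: 12 a_4 + a_2 = 0  ->  12 a_4 = -a_2 = -3/2  ->  a_4 = -1/8
  x^3: 20 a_5 - a_3 = 0  ->  20 a_5 = a_3 = 0  ->  a_5 = 0
Truncated series: y(x) = 3 + (3/2) x^2 - (1/8) x^4 + O(x^6).

a_0 = 3; a_1 = 0; a_2 = 3/2; a_3 = 0; a_4 = -1/8; a_5 = 0


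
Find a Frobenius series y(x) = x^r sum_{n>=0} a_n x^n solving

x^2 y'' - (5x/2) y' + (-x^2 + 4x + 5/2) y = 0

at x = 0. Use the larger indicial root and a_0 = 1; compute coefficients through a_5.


Write in Frobenius form y'' + (p(x)/x) y' + (q(x)/x^2) y = 0:
  p(x) = -5/2,  q(x) = -x^2 + 4x + 5/2.
Indicial equation: r(r-1) + (-5/2) r + (5/2) = 0 -> roots r_1 = 5/2, r_2 = 1.
Take r = r_1 = 5/2. Let y(x) = x^r sum_{n>=0} a_n x^n with a_0 = 1.
Substitute y = x^r sum a_n x^n and match x^{r+n}. The recurrence is
  D(n) a_n + 4 a_{n-1} - 1 a_{n-2} = 0,  where D(n) = (r+n)(r+n-1) + (-5/2)(r+n) + (5/2).
  a_n = [-4 a_{n-1} + 1 a_{n-2}] / D(n).
Since the indicial polynomial factors as (r - r_1)(r - r_2), D(n) = (r_1 + n - r_1)(r_1 + n - r_2) = n(n + 3/2).
Evaluating step by step (a_0 = 1):
  n = 1: D(1) = 1(1 + 3/2) = 5/2; numerator = -4(1) = -4; a_1 = (-4)/(5/2) = -8/5
  n = 2: D(2) = 2(2 + 3/2) = 7; numerator = -4(-8/5) + 1(1) = 37/5; a_2 = (37/5)/(7) = 37/35
  n = 3: D(3) = 3(3 + 3/2) = 27/2; numerator = -4(37/35) + 1(-8/5) = -204/35; a_3 = (-204/35)/(27/2) = -136/315
  n = 4: D(4) = 4(4 + 3/2) = 22; numerator = -4(-136/315) + 1(37/35) = 877/315; a_4 = (877/315)/(22) = 877/6930
  n = 5: D(5) = 5(5 + 3/2) = 65/2; numerator = -4(877/6930) + 1(-136/315) = -650/693; a_5 = (-650/693)/(65/2) = -20/693

r = 5/2; a_0 = 1; a_1 = -8/5; a_2 = 37/35; a_3 = -136/315; a_4 = 877/6930; a_5 = -20/693


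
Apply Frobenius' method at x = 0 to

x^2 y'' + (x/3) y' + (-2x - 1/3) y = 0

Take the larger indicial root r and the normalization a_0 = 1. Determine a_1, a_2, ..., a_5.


Write in Frobenius form y'' + (p(x)/x) y' + (q(x)/x^2) y = 0:
  p(x) = 1/3,  q(x) = -2x - 1/3.
Indicial equation: r(r-1) + (1/3) r + (-1/3) = 0 -> roots r_1 = 1, r_2 = -1/3.
Take r = r_1 = 1. Let y(x) = x^r sum_{n>=0} a_n x^n with a_0 = 1.
Substitute y = x^r sum a_n x^n and match x^{r+n}. The recurrence is
  D(n) a_n - 2 a_{n-1} = 0,  where D(n) = (r+n)(r+n-1) + (1/3)(r+n) + (-1/3).
  a_n = 2 / D(n) * a_{n-1}.
Since the indicial polynomial factors as (r - r_1)(r - r_2), D(n) = (r_1 + n - r_1)(r_1 + n - r_2) = n(n + 4/3).
Evaluating step by step (a_0 = 1):
  n = 1: D(1) = 1(1 + 4/3) = 7/3; numerator = 2(1) = 2; a_1 = (2)/(7/3) = 6/7
  n = 2: D(2) = 2(2 + 4/3) = 20/3; numerator = 2(6/7) = 12/7; a_2 = (12/7)/(20/3) = 9/35
  n = 3: D(3) = 3(3 + 4/3) = 13; numerator = 2(9/35) = 18/35; a_3 = (18/35)/(13) = 18/455
  n = 4: D(4) = 4(4 + 4/3) = 64/3; numerator = 2(18/455) = 36/455; a_4 = (36/455)/(64/3) = 27/7280
  n = 5: D(5) = 5(5 + 4/3) = 95/3; numerator = 2(27/7280) = 27/3640; a_5 = (27/3640)/(95/3) = 81/345800

r = 1; a_0 = 1; a_1 = 6/7; a_2 = 9/35; a_3 = 18/455; a_4 = 27/7280; a_5 = 81/345800


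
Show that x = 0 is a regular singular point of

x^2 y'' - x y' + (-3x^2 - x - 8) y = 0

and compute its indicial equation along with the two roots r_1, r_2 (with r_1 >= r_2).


Divide by x^2 to reach normal form y'' + P_1(x) y' + P_2(x) y = 0 with P_1(x) = -1/x and P_2(x) = -3 - 1/x - 8/x^2.
x = 0 is a singular point because the y'-coefficient -1/x has a pole at x = 0 and the y-coefficient -3 - 1/x - 8/x^2 has a pole at x = 0.
It is a regular singular point because x P_1(x) = p(x) = -1 and x^2 P_2(x) = q(x) = -3x^2 - x - 8 are polynomials, hence analytic at x = 0.
p(0) = -1,  q(0) = -8.
Indicial equation: r(r-1) + p(0) r + q(0) = 0, i.e. r^2 + (p(0) - 1) r + q(0) = 0, i.e. r^2 - 2 r - 8 = 0.
Discriminant: (-2)^2 - 4(-8) = 36, so r = (2 ± 6)/2.
Solving: r_1 = 4, r_2 = -2.

indicial: r^2 - 2 r - 8 = 0; roots r_1 = 4, r_2 = -2


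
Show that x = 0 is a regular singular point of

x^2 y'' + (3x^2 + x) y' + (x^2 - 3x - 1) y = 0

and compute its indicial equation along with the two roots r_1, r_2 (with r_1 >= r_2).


Divide by x^2 to reach normal form y'' + P_1(x) y' + P_2(x) y = 0 with P_1(x) = 3 + 1/x and P_2(x) = 1 - 3/x - 1/x^2.
x = 0 is a singular point because the y'-coefficient 3 + 1/x has a pole at x = 0 and the y-coefficient 1 - 3/x - 1/x^2 has a pole at x = 0.
It is a regular singular point because x P_1(x) = p(x) = 3x + 1 and x^2 P_2(x) = q(x) = x^2 - 3x - 1 are polynomials, hence analytic at x = 0.
p(0) = 1,  q(0) = -1.
Indicial equation: r(r-1) + p(0) r + q(0) = 0, i.e. r^2 + (p(0) - 1) r + q(0) = 0, i.e. r^2 - 1 = 0.
Discriminant: (0)^2 - 4(-1) = 4, so r = (0 ± 2)/2.
Solving: r_1 = 1, r_2 = -1.

indicial: r^2 - 1 = 0; roots r_1 = 1, r_2 = -1


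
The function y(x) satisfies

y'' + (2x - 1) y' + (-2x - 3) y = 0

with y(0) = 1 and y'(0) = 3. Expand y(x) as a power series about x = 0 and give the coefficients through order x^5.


Ansatz: y(x) = sum_{n>=0} a_n x^n, so y'(x) = sum_{n>=1} n a_n x^(n-1) and y''(x) = sum_{n>=2} n(n-1) a_n x^(n-2).
Substitute into P(x) y'' + Q(x) y' + R(x) y = 0 with P(x) = 1, Q(x) = 2x - 1, R(x) = -2x - 3, and match powers of x.
Initial conditions: a_0 = 1, a_1 = 3.
Setting the coefficient of each power of x to zero and solving order by order (substituting the coefficients already found):
  x^0: 2 a_2 - a_1 - 3 a_0 = 0  ->  2 a_2 = a_1 + 3 a_0 = 6  ->  a_2 = 3
  x^1: 6 a_3 - 2 a_2 - a_1 - 2 a_0 = 0  ->  6 a_3 = 2 a_2 + a_1 + 2 a_0 = 11  ->  a_3 = 11/6
  x^2: 12 a_4 - 3 a_3 + a_2 - 2 a_1 = 0  ->  12 a_4 = 3 a_3 - a_2 + 2 a_1 = 17/2  ->  a_4 = 17/24
  x^3: 20 a_5 - 4 a_4 + 3 a_3 - 2 a_2 = 0  ->  20 a_5 = 4 a_4 - 3 a_3 + 2 a_2 = 10/3  ->  a_5 = 1/6
Truncated series: y(x) = 1 + 3 x + 3 x^2 + (11/6) x^3 + (17/24) x^4 + (1/6) x^5 + O(x^6).

a_0 = 1; a_1 = 3; a_2 = 3; a_3 = 11/6; a_4 = 17/24; a_5 = 1/6


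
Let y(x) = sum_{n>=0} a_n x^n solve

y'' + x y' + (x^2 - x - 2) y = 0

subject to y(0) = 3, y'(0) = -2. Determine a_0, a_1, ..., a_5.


Ansatz: y(x) = sum_{n>=0} a_n x^n, so y'(x) = sum_{n>=1} n a_n x^(n-1) and y''(x) = sum_{n>=2} n(n-1) a_n x^(n-2).
Substitute into P(x) y'' + Q(x) y' + R(x) y = 0 with P(x) = 1, Q(x) = x, R(x) = x^2 - x - 2, and match powers of x.
Initial conditions: a_0 = 3, a_1 = -2.
Setting the coefficient of each power of x to zero and solving order by order (substituting the coefficients already found):
  x^0: 2 a_2 - 2 a_0 = 0  ->  2 a_2 = 2 a_0 = 6  ->  a_2 = 3
  x^1: 6 a_3 - a_1 - a_0 = 0  ->  6 a_3 = a_1 + a_0 = 1  ->  a_3 = 1/6
  x^2: 12 a_4 - a_1 + a_0 = 0  ->  12 a_4 = a_1 - a_0 = -5  ->  a_4 = -5/12
  x^3: 20 a_5 + a_3 - a_2 + a_1 = 0  ->  20 a_5 = -a_3 + a_2 - a_1 = 29/6  ->  a_5 = 29/120
Truncated series: y(x) = 3 - 2 x + 3 x^2 + (1/6) x^3 - (5/12) x^4 + (29/120) x^5 + O(x^6).

a_0 = 3; a_1 = -2; a_2 = 3; a_3 = 1/6; a_4 = -5/12; a_5 = 29/120


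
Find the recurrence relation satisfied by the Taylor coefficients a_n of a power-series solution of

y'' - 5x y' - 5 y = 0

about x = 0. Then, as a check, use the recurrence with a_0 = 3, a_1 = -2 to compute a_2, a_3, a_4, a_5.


Substitute y = sum_n a_n x^n.
y''(x) has coefficient (n+2)(n+1) a_{n+2} at x^n;
-5 x y'(x) has coefficient -5 n a_n at x^n (shift);
-5 y(x) has coefficient -5 a_n at x^n.
Matching x^n: (n+2)(n+1) a_{n+2} + (-5n - 5) a_n = 0.
Thus a_{n+2} = (5n + 5) / ((n+1)(n+2)) * a_n.

Check with a_0 = 3, a_1 = -2 (apply the recurrence for n = 0, 1, 2, 3): a_0 = 3, a_1 = -2, a_2 = 15/2, a_3 = -10/3, a_4 = 75/8, a_5 = -10/3.

a_(n+2) = (5n + 5) / ((n+1)(n+2)) * a_n; check: a_0 = 3, a_1 = -2, a_2 = 15/2, a_3 = -10/3, a_4 = 75/8, a_5 = -10/3


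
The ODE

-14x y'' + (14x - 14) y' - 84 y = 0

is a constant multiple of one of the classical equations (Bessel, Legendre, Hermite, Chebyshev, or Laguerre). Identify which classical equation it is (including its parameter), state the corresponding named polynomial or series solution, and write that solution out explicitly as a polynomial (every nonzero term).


All three coefficients share the factor -14; dividing through by -14 gives  x y'' + (1 - x) y' + 6 y = 0.
This matches the Laguerre equation x y'' + (1 - x) y' + n y = 0 with n = 6; the polynomial solution is L_6(x).
With y = sum_k a_k x^k, matching x^k gives (k+1)k a_{k+1} + (k+1) a_{k+1} - k a_k + n a_k = 0, i.e. (k+1)^2 a_{k+1} = (k - n) a_k = (k - 6) a_k. The right side vanishes at k = 6, so the series terminates at degree 6.
Standard normalization L_n(0) = 1 gives a_0 = 1. Work upward with a_{k+1} = (k - 6) a_k / (k+1)^2:
  a_1 = (0 - 6)(1) / 1^2 = -6/1 = -6
  a_2 = (1 - 6)(-6) / 2^2 = 30/4 = 15/2
  a_3 = (2 - 6)(15/2) / 3^2 = -30/9 = -10/3
  a_4 = (3 - 6)(-10/3) / 4^2 = 10/16 = 5/8
  a_5 = (4 - 6)(5/8) / 5^2 = (-5/4)/25 = -1/20
  a_6 = (5 - 6)(-1/20) / 6^2 = (1/20)/36 = 1/720
Hence L_6(x) = x^6/720 - x^5/20 + 5 x^4/8 - 10 x^3/3 + 15 x^2/2 - 6 x + 1.

L_6(x); series = x^6/720 - x^5/20 + 5 x^4/8 - 10 x^3/3 + 15 x^2/2 - 6 x + 1


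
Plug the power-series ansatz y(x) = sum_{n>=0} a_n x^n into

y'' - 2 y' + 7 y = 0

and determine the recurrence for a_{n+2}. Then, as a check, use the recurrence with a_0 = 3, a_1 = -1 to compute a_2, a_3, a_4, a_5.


Substitute y = sum_n a_n x^n.
y''(x) has coefficient (n+2)(n+1) a_{n+2} at x^n;
-2 y'(x) has coefficient -2 (n+1) a_{n+1} at x^n;
7 y(x) has coefficient 7 a_n at x^n.
Matching x^n: (n+2)(n+1) a_{n+2} - 2 (n+1) a_{n+1} + 7 a_n = 0.
Thus a_{n+2} = [2 (n+1) a_{n+1} - 7 a_n] / ((n+1)(n+2)).

Check with a_0 = 3, a_1 = -1 (apply the recurrence for n = 0, 1, 2, 3): a_0 = 3, a_1 = -1, a_2 = -23/2, a_3 = -13/2, a_4 = 83/24, a_5 = 439/120.

a_(n+2) = [2 (n+1) a_(n+1) - 7 a_n] / ((n+1)(n+2)); check: a_0 = 3, a_1 = -1, a_2 = -23/2, a_3 = -13/2, a_4 = 83/24, a_5 = 439/120


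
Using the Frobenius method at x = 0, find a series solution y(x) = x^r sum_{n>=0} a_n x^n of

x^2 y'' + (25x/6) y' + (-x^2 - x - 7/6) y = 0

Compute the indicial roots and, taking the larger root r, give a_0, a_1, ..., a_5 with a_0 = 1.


Write in Frobenius form y'' + (p(x)/x) y' + (q(x)/x^2) y = 0:
  p(x) = 25/6,  q(x) = -x^2 - x - 7/6.
Indicial equation: r(r-1) + (25/6) r + (-7/6) = 0 -> roots r_1 = 1/3, r_2 = -7/2.
Take r = r_1 = 1/3. Let y(x) = x^r sum_{n>=0} a_n x^n with a_0 = 1.
Substitute y = x^r sum a_n x^n and match x^{r+n}. The recurrence is
  D(n) a_n - 1 a_{n-1} - 1 a_{n-2} = 0,  where D(n) = (r+n)(r+n-1) + (25/6)(r+n) + (-7/6).
  a_n = [1 a_{n-1} + 1 a_{n-2}] / D(n).
Since the indicial polynomial factors as (r - r_1)(r - r_2), D(n) = (r_1 + n - r_1)(r_1 + n - r_2) = n(n + 23/6).
Evaluating step by step (a_0 = 1):
  n = 1: D(1) = 1(1 + 23/6) = 29/6; numerator = 1(1) = 1; a_1 = (1)/(29/6) = 6/29
  n = 2: D(2) = 2(2 + 23/6) = 35/3; numerator = 1(6/29) + 1(1) = 35/29; a_2 = (35/29)/(35/3) = 3/29
  n = 3: D(3) = 3(3 + 23/6) = 41/2; numerator = 1(3/29) + 1(6/29) = 9/29; a_3 = (9/29)/(41/2) = 18/1189
  n = 4: D(4) = 4(4 + 23/6) = 94/3; numerator = 1(18/1189) + 1(3/29) = 141/1189; a_4 = (141/1189)/(94/3) = 9/2378
  n = 5: D(5) = 5(5 + 23/6) = 265/6; numerator = 1(9/2378) + 1(18/1189) = 45/2378; a_5 = (45/2378)/(265/6) = 27/63017

r = 1/3; a_0 = 1; a_1 = 6/29; a_2 = 3/29; a_3 = 18/1189; a_4 = 9/2378; a_5 = 27/63017


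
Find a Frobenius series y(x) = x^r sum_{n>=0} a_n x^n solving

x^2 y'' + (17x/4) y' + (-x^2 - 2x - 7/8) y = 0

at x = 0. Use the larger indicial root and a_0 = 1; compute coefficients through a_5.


Write in Frobenius form y'' + (p(x)/x) y' + (q(x)/x^2) y = 0:
  p(x) = 17/4,  q(x) = -x^2 - 2x - 7/8.
Indicial equation: r(r-1) + (17/4) r + (-7/8) = 0 -> roots r_1 = 1/4, r_2 = -7/2.
Take r = r_1 = 1/4. Let y(x) = x^r sum_{n>=0} a_n x^n with a_0 = 1.
Substitute y = x^r sum a_n x^n and match x^{r+n}. The recurrence is
  D(n) a_n - 2 a_{n-1} - 1 a_{n-2} = 0,  where D(n) = (r+n)(r+n-1) + (17/4)(r+n) + (-7/8).
  a_n = [2 a_{n-1} + 1 a_{n-2}] / D(n).
Since the indicial polynomial factors as (r - r_1)(r - r_2), D(n) = (r_1 + n - r_1)(r_1 + n - r_2) = n(n + 15/4).
Evaluating step by step (a_0 = 1):
  n = 1: D(1) = 1(1 + 15/4) = 19/4; numerator = 2(1) = 2; a_1 = (2)/(19/4) = 8/19
  n = 2: D(2) = 2(2 + 15/4) = 23/2; numerator = 2(8/19) + 1(1) = 35/19; a_2 = (35/19)/(23/2) = 70/437
  n = 3: D(3) = 3(3 + 15/4) = 81/4; numerator = 2(70/437) + 1(8/19) = 324/437; a_3 = (324/437)/(81/4) = 16/437
  n = 4: D(4) = 4(4 + 15/4) = 31; numerator = 2(16/437) + 1(70/437) = 102/437; a_4 = (102/437)/(31) = 102/13547
  n = 5: D(5) = 5(5 + 15/4) = 175/4; numerator = 2(102/13547) + 1(16/437) = 700/13547; a_5 = (700/13547)/(175/4) = 16/13547

r = 1/4; a_0 = 1; a_1 = 8/19; a_2 = 70/437; a_3 = 16/437; a_4 = 102/13547; a_5 = 16/13547


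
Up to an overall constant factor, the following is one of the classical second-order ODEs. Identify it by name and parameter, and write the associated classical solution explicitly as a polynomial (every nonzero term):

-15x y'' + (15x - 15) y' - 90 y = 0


All three coefficients share the factor -15; dividing through by -15 gives  x y'' + (1 - x) y' + 6 y = 0.
This matches the Laguerre equation x y'' + (1 - x) y' + n y = 0 with n = 6; the polynomial solution is L_6(x).
With y = sum_k a_k x^k, matching x^k gives (k+1)k a_{k+1} + (k+1) a_{k+1} - k a_k + n a_k = 0, i.e. (k+1)^2 a_{k+1} = (k - n) a_k = (k - 6) a_k. The right side vanishes at k = 6, so the series terminates at degree 6.
Standard normalization L_n(0) = 1 gives a_0 = 1. Work upward with a_{k+1} = (k - 6) a_k / (k+1)^2:
  a_1 = (0 - 6)(1) / 1^2 = -6/1 = -6
  a_2 = (1 - 6)(-6) / 2^2 = 30/4 = 15/2
  a_3 = (2 - 6)(15/2) / 3^2 = -30/9 = -10/3
  a_4 = (3 - 6)(-10/3) / 4^2 = 10/16 = 5/8
  a_5 = (4 - 6)(5/8) / 5^2 = (-5/4)/25 = -1/20
  a_6 = (5 - 6)(-1/20) / 6^2 = (1/20)/36 = 1/720
Hence L_6(x) = x^6/720 - x^5/20 + 5 x^4/8 - 10 x^3/3 + 15 x^2/2 - 6 x + 1.

L_6(x); series = x^6/720 - x^5/20 + 5 x^4/8 - 10 x^3/3 + 15 x^2/2 - 6 x + 1


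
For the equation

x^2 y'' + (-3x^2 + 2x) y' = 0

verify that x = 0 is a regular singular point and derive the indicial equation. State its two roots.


Divide by x^2 to reach normal form y'' + P_1(x) y' + P_2(x) y = 0 with P_1(x) = -3 + 2/x and P_2(x) = 0.
x = 0 is a singular point because the y'-coefficient -3 + 2/x has a pole at x = 0.
It is a regular singular point because x P_1(x) = p(x) = 2 - 3x and x^2 P_2(x) = q(x) = 0 are polynomials, hence analytic at x = 0.
p(0) = 2,  q(0) = 0.
Indicial equation: r(r-1) + p(0) r + q(0) = 0, i.e. r^2 + (p(0) - 1) r + q(0) = 0, i.e. r^2 + 1 r = 0.
Discriminant: (1)^2 - 4(0) = 1, so r = (-1 ± 1)/2.
Solving: r_1 = 0, r_2 = -1.

indicial: r^2 + 1 r = 0; roots r_1 = 0, r_2 = -1


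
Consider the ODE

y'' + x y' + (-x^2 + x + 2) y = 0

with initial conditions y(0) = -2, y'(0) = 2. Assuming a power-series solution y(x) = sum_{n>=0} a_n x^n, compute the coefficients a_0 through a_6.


Ansatz: y(x) = sum_{n>=0} a_n x^n, so y'(x) = sum_{n>=1} n a_n x^(n-1) and y''(x) = sum_{n>=2} n(n-1) a_n x^(n-2).
Substitute into P(x) y'' + Q(x) y' + R(x) y = 0 with P(x) = 1, Q(x) = x, R(x) = -x^2 + x + 2, and match powers of x.
Initial conditions: a_0 = -2, a_1 = 2.
Setting the coefficient of each power of x to zero and solving order by order (substituting the coefficients already found):
  x^0: 2 a_2 + 2 a_0 = 0  ->  2 a_2 = -2 a_0 = 4  ->  a_2 = 2
  x^1: 6 a_3 + 3 a_1 + a_0 = 0  ->  6 a_3 = -3 a_1 - a_0 = -4  ->  a_3 = -2/3
  x^2: 12 a_4 + 4 a_2 + a_1 - a_0 = 0  ->  12 a_4 = -4 a_2 - a_1 + a_0 = -12  ->  a_4 = -1
  x^3: 20 a_5 + 5 a_3 + a_2 - a_1 = 0  ->  20 a_5 = -5 a_3 - a_2 + a_1 = 10/3  ->  a_5 = 1/6
  x^4: 30 a_6 + 6 a_4 + a_3 - a_2 = 0  ->  30 a_6 = -6 a_4 - a_3 + a_2 = 26/3  ->  a_6 = 13/45
Truncated series: y(x) = -2 + 2 x + 2 x^2 - (2/3) x^3 - x^4 + (1/6) x^5 + (13/45) x^6 + O(x^7).

a_0 = -2; a_1 = 2; a_2 = 2; a_3 = -2/3; a_4 = -1; a_5 = 1/6; a_6 = 13/45


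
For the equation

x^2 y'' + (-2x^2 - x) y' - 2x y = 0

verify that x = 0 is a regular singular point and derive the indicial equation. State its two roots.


Divide by x^2 to reach normal form y'' + P_1(x) y' + P_2(x) y = 0 with P_1(x) = -2 - 1/x and P_2(x) = -2/x.
x = 0 is a singular point because the y'-coefficient -2 - 1/x has a pole at x = 0 and the y-coefficient -2/x has a pole at x = 0.
It is a regular singular point because x P_1(x) = p(x) = -2x - 1 and x^2 P_2(x) = q(x) = -2x are polynomials, hence analytic at x = 0.
p(0) = -1,  q(0) = 0.
Indicial equation: r(r-1) + p(0) r + q(0) = 0, i.e. r^2 + (p(0) - 1) r + q(0) = 0, i.e. r^2 - 2 r = 0.
Discriminant: (-2)^2 - 4(0) = 4, so r = (2 ± 2)/2.
Solving: r_1 = 2, r_2 = 0.

indicial: r^2 - 2 r = 0; roots r_1 = 2, r_2 = 0


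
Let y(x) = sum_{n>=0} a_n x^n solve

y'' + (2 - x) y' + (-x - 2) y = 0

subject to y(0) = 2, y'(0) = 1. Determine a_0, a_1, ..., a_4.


Ansatz: y(x) = sum_{n>=0} a_n x^n, so y'(x) = sum_{n>=1} n a_n x^(n-1) and y''(x) = sum_{n>=2} n(n-1) a_n x^(n-2).
Substitute into P(x) y'' + Q(x) y' + R(x) y = 0 with P(x) = 1, Q(x) = 2 - x, R(x) = -x - 2, and match powers of x.
Initial conditions: a_0 = 2, a_1 = 1.
Setting the coefficient of each power of x to zero and solving order by order (substituting the coefficients already found):
  x^0: 2 a_2 + 2 a_1 - 2 a_0 = 0  ->  2 a_2 = -2 a_1 + 2 a_0 = 2  ->  a_2 = 1
  x^1: 6 a_3 + 4 a_2 - 3 a_1 - a_0 = 0  ->  6 a_3 = -4 a_2 + 3 a_1 + a_0 = 1  ->  a_3 = 1/6
  x^2: 12 a_4 + 6 a_3 - 4 a_2 - a_1 = 0  ->  12 a_4 = -6 a_3 + 4 a_2 + a_1 = 4  ->  a_4 = 1/3
Truncated series: y(x) = 2 + x + x^2 + (1/6) x^3 + (1/3) x^4 + O(x^5).

a_0 = 2; a_1 = 1; a_2 = 1; a_3 = 1/6; a_4 = 1/3


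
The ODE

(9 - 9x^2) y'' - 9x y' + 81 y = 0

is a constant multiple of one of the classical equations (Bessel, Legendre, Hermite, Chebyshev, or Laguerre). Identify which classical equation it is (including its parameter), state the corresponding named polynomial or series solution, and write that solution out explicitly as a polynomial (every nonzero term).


All three coefficients share the factor 9; dividing through by 9 gives  (1 - x^2) y'' - x y' + 9 y = 0.
This matches the Chebyshev equation (1 - x^2) y'' - x y' + n^2 y = 0 (note the -x y' term, not -2x y') with n^2 = 9, so n = 3; the polynomial solution is T_3(x).
With y = sum_k a_k x^k, matching x^k gives (k+2)(k+1) a_{k+2} = (k^2 - n^2) a_k = (k - 3)(k + 3) a_k. The right side vanishes at k = 3, so the series with the parity of 3 terminates at degree 3.
Standard normalization: leading coefficient of T_n is 2^(n-1), so a_3 = 2^2 = 4. Work downward with a_k = (k+1)(k+2) a_{k+2} / ((k - 3)(k + 3)):
  a_1 = (2)(3)(4) / ((1 - 3)(1 + 3)) = 24/(-8) = -3
Hence T_3(x) = 4 x^3 - 3 x.

T_3(x); series = 4 x^3 - 3 x


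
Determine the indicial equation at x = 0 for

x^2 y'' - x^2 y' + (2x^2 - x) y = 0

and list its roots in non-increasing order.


Divide by x^2 to reach normal form y'' + P_1(x) y' + P_2(x) y = 0 with P_1(x) = -1 and P_2(x) = 2 - 1/x.
x = 0 is a singular point because the y-coefficient 2 - 1/x has a pole at x = 0.
It is a regular singular point because x P_1(x) = p(x) = -x and x^2 P_2(x) = q(x) = 2x^2 - x are polynomials, hence analytic at x = 0.
p(0) = 0,  q(0) = 0.
Indicial equation: r(r-1) + p(0) r + q(0) = 0, i.e. r^2 + (p(0) - 1) r + q(0) = 0, i.e. r^2 - 1 r = 0.
Discriminant: (-1)^2 - 4(0) = 1, so r = (1 ± 1)/2.
Solving: r_1 = 1, r_2 = 0.

indicial: r^2 - 1 r = 0; roots r_1 = 1, r_2 = 0


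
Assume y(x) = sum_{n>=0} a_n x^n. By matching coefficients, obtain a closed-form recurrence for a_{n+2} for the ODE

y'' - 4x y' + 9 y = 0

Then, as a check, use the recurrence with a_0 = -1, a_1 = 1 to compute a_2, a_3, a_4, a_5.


Substitute y = sum_n a_n x^n.
y''(x) has coefficient (n+2)(n+1) a_{n+2} at x^n;
-4 x y'(x) has coefficient -4 n a_n at x^n (shift);
9 y(x) has coefficient 9 a_n at x^n.
Matching x^n: (n+2)(n+1) a_{n+2} + (-4n + 9) a_n = 0.
Thus a_{n+2} = (4n - 9) / ((n+1)(n+2)) * a_n.

Check with a_0 = -1, a_1 = 1 (apply the recurrence for n = 0, 1, 2, 3): a_0 = -1, a_1 = 1, a_2 = 9/2, a_3 = -5/6, a_4 = -3/8, a_5 = -1/8.

a_(n+2) = (4n - 9) / ((n+1)(n+2)) * a_n; check: a_0 = -1, a_1 = 1, a_2 = 9/2, a_3 = -5/6, a_4 = -3/8, a_5 = -1/8


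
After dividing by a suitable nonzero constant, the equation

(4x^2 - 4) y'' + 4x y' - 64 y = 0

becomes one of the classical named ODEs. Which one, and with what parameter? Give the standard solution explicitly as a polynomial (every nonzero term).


All three coefficients share the factor -4; dividing through by -4 gives  (1 - x^2) y'' - x y' + 16 y = 0.
This matches the Chebyshev equation (1 - x^2) y'' - x y' + n^2 y = 0 (note the -x y' term, not -2x y') with n^2 = 16, so n = 4; the polynomial solution is T_4(x).
With y = sum_k a_k x^k, matching x^k gives (k+2)(k+1) a_{k+2} = (k^2 - n^2) a_k = (k - 4)(k + 4) a_k. The right side vanishes at k = 4, so the series with the parity of 4 terminates at degree 4.
Standard normalization: leading coefficient of T_n is 2^(n-1), so a_4 = 2^3 = 8. Work downward with a_k = (k+1)(k+2) a_{k+2} / ((k - 4)(k + 4)):
  a_2 = (3)(4)(8) / ((2 - 4)(2 + 4)) = 96/(-12) = -8
  a_0 = (1)(2)(-8) / ((0 - 4)(0 + 4)) = -16/(-16) = 1
Hence T_4(x) = 8 x^4 - 8 x^2 + 1.

T_4(x); series = 8 x^4 - 8 x^2 + 1


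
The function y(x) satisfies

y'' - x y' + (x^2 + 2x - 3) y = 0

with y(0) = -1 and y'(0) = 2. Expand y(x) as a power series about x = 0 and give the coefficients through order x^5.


Ansatz: y(x) = sum_{n>=0} a_n x^n, so y'(x) = sum_{n>=1} n a_n x^(n-1) and y''(x) = sum_{n>=2} n(n-1) a_n x^(n-2).
Substitute into P(x) y'' + Q(x) y' + R(x) y = 0 with P(x) = 1, Q(x) = -x, R(x) = x^2 + 2x - 3, and match powers of x.
Initial conditions: a_0 = -1, a_1 = 2.
Setting the coefficient of each power of x to zero and solving order by order (substituting the coefficients already found):
  x^0: 2 a_2 - 3 a_0 = 0  ->  2 a_2 = 3 a_0 = -3  ->  a_2 = -3/2
  x^1: 6 a_3 - 4 a_1 + 2 a_0 = 0  ->  6 a_3 = 4 a_1 - 2 a_0 = 10  ->  a_3 = 5/3
  x^2: 12 a_4 - 5 a_2 + 2 a_1 + a_0 = 0  ->  12 a_4 = 5 a_2 - 2 a_1 - a_0 = -21/2  ->  a_4 = -7/8
  x^3: 20 a_5 - 6 a_3 + 2 a_2 + a_1 = 0  ->  20 a_5 = 6 a_3 - 2 a_2 - a_1 = 11  ->  a_5 = 11/20
Truncated series: y(x) = -1 + 2 x - (3/2) x^2 + (5/3) x^3 - (7/8) x^4 + (11/20) x^5 + O(x^6).

a_0 = -1; a_1 = 2; a_2 = -3/2; a_3 = 5/3; a_4 = -7/8; a_5 = 11/20


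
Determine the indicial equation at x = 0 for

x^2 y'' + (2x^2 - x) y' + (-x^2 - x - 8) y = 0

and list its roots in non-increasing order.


Divide by x^2 to reach normal form y'' + P_1(x) y' + P_2(x) y = 0 with P_1(x) = 2 - 1/x and P_2(x) = -1 - 1/x - 8/x^2.
x = 0 is a singular point because the y'-coefficient 2 - 1/x has a pole at x = 0 and the y-coefficient -1 - 1/x - 8/x^2 has a pole at x = 0.
It is a regular singular point because x P_1(x) = p(x) = 2x - 1 and x^2 P_2(x) = q(x) = -x^2 - x - 8 are polynomials, hence analytic at x = 0.
p(0) = -1,  q(0) = -8.
Indicial equation: r(r-1) + p(0) r + q(0) = 0, i.e. r^2 + (p(0) - 1) r + q(0) = 0, i.e. r^2 - 2 r - 8 = 0.
Discriminant: (-2)^2 - 4(-8) = 36, so r = (2 ± 6)/2.
Solving: r_1 = 4, r_2 = -2.

indicial: r^2 - 2 r - 8 = 0; roots r_1 = 4, r_2 = -2


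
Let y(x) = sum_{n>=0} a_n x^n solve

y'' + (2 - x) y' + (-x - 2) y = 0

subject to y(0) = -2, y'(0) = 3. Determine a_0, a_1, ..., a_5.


Ansatz: y(x) = sum_{n>=0} a_n x^n, so y'(x) = sum_{n>=1} n a_n x^(n-1) and y''(x) = sum_{n>=2} n(n-1) a_n x^(n-2).
Substitute into P(x) y'' + Q(x) y' + R(x) y = 0 with P(x) = 1, Q(x) = 2 - x, R(x) = -x - 2, and match powers of x.
Initial conditions: a_0 = -2, a_1 = 3.
Setting the coefficient of each power of x to zero and solving order by order (substituting the coefficients already found):
  x^0: 2 a_2 + 2 a_1 - 2 a_0 = 0  ->  2 a_2 = -2 a_1 + 2 a_0 = -10  ->  a_2 = -5
  x^1: 6 a_3 + 4 a_2 - 3 a_1 - a_0 = 0  ->  6 a_3 = -4 a_2 + 3 a_1 + a_0 = 27  ->  a_3 = 9/2
  x^2: 12 a_4 + 6 a_3 - 4 a_2 - a_1 = 0  ->  12 a_4 = -6 a_3 + 4 a_2 + a_1 = -44  ->  a_4 = -11/3
  x^3: 20 a_5 + 8 a_4 - 5 a_3 - a_2 = 0  ->  20 a_5 = -8 a_4 + 5 a_3 + a_2 = 281/6  ->  a_5 = 281/120
Truncated series: y(x) = -2 + 3 x - 5 x^2 + (9/2) x^3 - (11/3) x^4 + (281/120) x^5 + O(x^6).

a_0 = -2; a_1 = 3; a_2 = -5; a_3 = 9/2; a_4 = -11/3; a_5 = 281/120


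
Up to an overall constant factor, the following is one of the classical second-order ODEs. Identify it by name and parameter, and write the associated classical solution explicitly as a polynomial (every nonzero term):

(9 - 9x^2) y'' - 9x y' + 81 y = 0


All three coefficients share the factor 9; dividing through by 9 gives  (1 - x^2) y'' - x y' + 9 y = 0.
This matches the Chebyshev equation (1 - x^2) y'' - x y' + n^2 y = 0 (note the -x y' term, not -2x y') with n^2 = 9, so n = 3; the polynomial solution is T_3(x).
With y = sum_k a_k x^k, matching x^k gives (k+2)(k+1) a_{k+2} = (k^2 - n^2) a_k = (k - 3)(k + 3) a_k. The right side vanishes at k = 3, so the series with the parity of 3 terminates at degree 3.
Standard normalization: leading coefficient of T_n is 2^(n-1), so a_3 = 2^2 = 4. Work downward with a_k = (k+1)(k+2) a_{k+2} / ((k - 3)(k + 3)):
  a_1 = (2)(3)(4) / ((1 - 3)(1 + 3)) = 24/(-8) = -3
Hence T_3(x) = 4 x^3 - 3 x.

T_3(x); series = 4 x^3 - 3 x


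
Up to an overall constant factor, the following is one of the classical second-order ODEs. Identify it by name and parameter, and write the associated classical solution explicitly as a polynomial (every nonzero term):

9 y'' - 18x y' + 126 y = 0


All three coefficients share the factor 9; dividing through by 9 gives  y'' - 2x y' + 14 y = 0.
This matches the Hermite equation y'' - 2x y' + 2n y = 0 with 2n = 14, so n = 7; the polynomial solution is H_7(x).
With y = sum_k a_k x^k, matching x^k gives (k+2)(k+1) a_{k+2} = 2(k - n) a_k = 2(k - 7) a_k. The right side vanishes at k = 7, so the series with the parity of 7 terminates at degree 7.
Standard normalization: leading coefficient of H_n is 2^n, so a_7 = 2^7 = 128. Work downward with a_k = (k+1)(k+2) a_{k+2} / (2(k - n)):
  a_5 = (6)(7)(128) / (2(5 - 7)) = 5376/(-4) = -1344
  a_3 = (4)(5)(-1344) / (2(3 - 7)) = -26880/(-8) = 3360
  a_1 = (2)(3)(3360) / (2(1 - 7)) = 20160/(-12) = -1680
Hence H_7(x) = 128 x^7 - 1344 x^5 + 3360 x^3 - 1680 x.

H_7(x); series = 128 x^7 - 1344 x^5 + 3360 x^3 - 1680 x


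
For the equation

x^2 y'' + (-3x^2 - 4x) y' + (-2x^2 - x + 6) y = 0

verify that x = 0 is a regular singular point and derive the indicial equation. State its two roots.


Divide by x^2 to reach normal form y'' + P_1(x) y' + P_2(x) y = 0 with P_1(x) = -3 - 4/x and P_2(x) = -2 - 1/x + 6/x^2.
x = 0 is a singular point because the y'-coefficient -3 - 4/x has a pole at x = 0 and the y-coefficient -2 - 1/x + 6/x^2 has a pole at x = 0.
It is a regular singular point because x P_1(x) = p(x) = -3x - 4 and x^2 P_2(x) = q(x) = -2x^2 - x + 6 are polynomials, hence analytic at x = 0.
p(0) = -4,  q(0) = 6.
Indicial equation: r(r-1) + p(0) r + q(0) = 0, i.e. r^2 + (p(0) - 1) r + q(0) = 0, i.e. r^2 - 5 r + 6 = 0.
Discriminant: (-5)^2 - 4(6) = 1, so r = (5 ± 1)/2.
Solving: r_1 = 3, r_2 = 2.

indicial: r^2 - 5 r + 6 = 0; roots r_1 = 3, r_2 = 2


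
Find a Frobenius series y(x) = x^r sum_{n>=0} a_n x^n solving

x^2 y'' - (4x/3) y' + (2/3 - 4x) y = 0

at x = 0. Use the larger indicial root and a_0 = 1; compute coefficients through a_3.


Write in Frobenius form y'' + (p(x)/x) y' + (q(x)/x^2) y = 0:
  p(x) = -4/3,  q(x) = 2/3 - 4x.
Indicial equation: r(r-1) + (-4/3) r + (2/3) = 0 -> roots r_1 = 2, r_2 = 1/3.
Take r = r_1 = 2. Let y(x) = x^r sum_{n>=0} a_n x^n with a_0 = 1.
Substitute y = x^r sum a_n x^n and match x^{r+n}. The recurrence is
  D(n) a_n - 4 a_{n-1} = 0,  where D(n) = (r+n)(r+n-1) + (-4/3)(r+n) + (2/3).
  a_n = 4 / D(n) * a_{n-1}.
Since the indicial polynomial factors as (r - r_1)(r - r_2), D(n) = (r_1 + n - r_1)(r_1 + n - r_2) = n(n + 5/3).
Evaluating step by step (a_0 = 1):
  n = 1: D(1) = 1(1 + 5/3) = 8/3; numerator = 4(1) = 4; a_1 = (4)/(8/3) = 3/2
  n = 2: D(2) = 2(2 + 5/3) = 22/3; numerator = 4(3/2) = 6; a_2 = (6)/(22/3) = 9/11
  n = 3: D(3) = 3(3 + 5/3) = 14; numerator = 4(9/11) = 36/11; a_3 = (36/11)/(14) = 18/77

r = 2; a_0 = 1; a_1 = 3/2; a_2 = 9/11; a_3 = 18/77


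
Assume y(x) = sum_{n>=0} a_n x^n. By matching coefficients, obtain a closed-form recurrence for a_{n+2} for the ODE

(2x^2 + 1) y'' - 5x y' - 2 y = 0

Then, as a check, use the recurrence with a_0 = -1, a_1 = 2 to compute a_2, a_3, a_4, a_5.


Substitute y = sum_n a_n x^n.
(1 + 2 x^2) y'' contributes (n+2)(n+1) a_{n+2} + 2 n(n-1) a_n at x^n.
-5 x y'(x) contributes -5 n a_n at x^n.
-2 y(x) contributes -2 a_n at x^n.
Matching x^n: (n+2)(n+1) a_{n+2} + (2 n(n-1) - 5 n - 2) a_n = 0.
Thus a_{n+2} = (-2 n(n-1) + 5 n + 2) / ((n+1)(n+2)) * a_n.

Check with a_0 = -1, a_1 = 2 (apply the recurrence for n = 0, 1, 2, 3): a_0 = -1, a_1 = 2, a_2 = -1, a_3 = 7/3, a_4 = -2/3, a_5 = 7/12.

a_(n+2) = (-2 n(n-1) + 5 n + 2) / ((n+1)(n+2)) * a_n; check: a_0 = -1, a_1 = 2, a_2 = -1, a_3 = 7/3, a_4 = -2/3, a_5 = 7/12


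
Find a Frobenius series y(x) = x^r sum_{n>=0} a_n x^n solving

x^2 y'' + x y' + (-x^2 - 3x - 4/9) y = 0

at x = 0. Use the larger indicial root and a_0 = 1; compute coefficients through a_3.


Write in Frobenius form y'' + (p(x)/x) y' + (q(x)/x^2) y = 0:
  p(x) = 1,  q(x) = -x^2 - 3x - 4/9.
Indicial equation: r(r-1) + (1) r + (-4/9) = 0 -> roots r_1 = 2/3, r_2 = -2/3.
Take r = r_1 = 2/3. Let y(x) = x^r sum_{n>=0} a_n x^n with a_0 = 1.
Substitute y = x^r sum a_n x^n and match x^{r+n}. The recurrence is
  D(n) a_n - 3 a_{n-1} - 1 a_{n-2} = 0,  where D(n) = (r+n)(r+n-1) + (1)(r+n) + (-4/9).
  a_n = [3 a_{n-1} + 1 a_{n-2}] / D(n).
Since the indicial polynomial factors as (r - r_1)(r - r_2), D(n) = (r_1 + n - r_1)(r_1 + n - r_2) = n(n + 4/3).
Evaluating step by step (a_0 = 1):
  n = 1: D(1) = 1(1 + 4/3) = 7/3; numerator = 3(1) = 3; a_1 = (3)/(7/3) = 9/7
  n = 2: D(2) = 2(2 + 4/3) = 20/3; numerator = 3(9/7) + 1(1) = 34/7; a_2 = (34/7)/(20/3) = 51/70
  n = 3: D(3) = 3(3 + 4/3) = 13; numerator = 3(51/70) + 1(9/7) = 243/70; a_3 = (243/70)/(13) = 243/910

r = 2/3; a_0 = 1; a_1 = 9/7; a_2 = 51/70; a_3 = 243/910


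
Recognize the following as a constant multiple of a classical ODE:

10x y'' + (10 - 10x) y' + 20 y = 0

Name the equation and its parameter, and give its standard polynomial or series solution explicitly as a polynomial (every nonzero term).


All three coefficients share the factor 10; dividing through by 10 gives  x y'' + (1 - x) y' + 2 y = 0.
This matches the Laguerre equation x y'' + (1 - x) y' + n y = 0 with n = 2; the polynomial solution is L_2(x).
With y = sum_k a_k x^k, matching x^k gives (k+1)k a_{k+1} + (k+1) a_{k+1} - k a_k + n a_k = 0, i.e. (k+1)^2 a_{k+1} = (k - n) a_k = (k - 2) a_k. The right side vanishes at k = 2, so the series terminates at degree 2.
Standard normalization L_n(0) = 1 gives a_0 = 1. Work upward with a_{k+1} = (k - 2) a_k / (k+1)^2:
  a_1 = (0 - 2)(1) / 1^2 = -2/1 = -2
  a_2 = (1 - 2)(-2) / 2^2 = 2/4 = 1/2
Hence L_2(x) = x^2/2 - 2 x + 1.

L_2(x); series = x^2/2 - 2 x + 1


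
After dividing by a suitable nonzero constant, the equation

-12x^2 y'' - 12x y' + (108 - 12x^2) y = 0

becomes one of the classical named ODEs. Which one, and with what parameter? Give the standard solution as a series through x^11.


All three coefficients share the factor -12; dividing through by -12 gives  x^2 y'' + x y' + (x^2 - 9) y = 0.
This matches the Bessel equation x^2 y'' + x y' + (x^2 - nu^2) y = 0 with nu^2 = 9, so nu = 3; the solution bounded at x = 0 is J_3(x).
Frobenius at x = 0: indicial roots ±nu; for r = nu the recurrence k(k + 2nu) c_k = -c_{k-2} gives the standard series J_nu(x) = sum_{k>=0} (-1)^k / (k! (k+nu)!) (x/2)^(2k+nu). Evaluate the first 5 terms:
  k = 0: (-1)^0 / (0! * 3! * 2^3) x^3 = 1/(1*6*8) x^3 = (1/48) x^3
  k = 1: (-1)^1 / (1! * 4! * 2^5) x^5 = -1/(1*24*32) x^5 = (-1/768) x^5
  k = 2: (-1)^2 / (2! * 5! * 2^7) x^7 = 1/(2*120*128) x^7 = (1/30720) x^7
  k = 3: (-1)^3 / (3! * 6! * 2^9) x^9 = -1/(6*720*512) x^9 = (-1/2211840) x^9
  k = 4: (-1)^4 / (4! * 7! * 2^11) x^11 = 1/(24*5040*2048) x^11 = (1/247726080) x^11
Hence J_3(x) = x^11/247726080 - x^9/2211840 + x^7/30720 - x^5/768 + x^3/48 + ....

J_3(x); series = x^11/247726080 - x^9/2211840 + x^7/30720 - x^5/768 + x^3/48


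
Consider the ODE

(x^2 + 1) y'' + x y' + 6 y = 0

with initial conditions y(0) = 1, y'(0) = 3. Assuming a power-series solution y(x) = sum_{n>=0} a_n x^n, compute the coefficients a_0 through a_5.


Ansatz: y(x) = sum_{n>=0} a_n x^n, so y'(x) = sum_{n>=1} n a_n x^(n-1) and y''(x) = sum_{n>=2} n(n-1) a_n x^(n-2).
Substitute into P(x) y'' + Q(x) y' + R(x) y = 0 with P(x) = x^2 + 1, Q(x) = x, R(x) = 6, and match powers of x.
Initial conditions: a_0 = 1, a_1 = 3.
Setting the coefficient of each power of x to zero and solving order by order (substituting the coefficients already found):
  x^0: 2 a_2 + 6 a_0 = 0  ->  2 a_2 = -6 a_0 = -6  ->  a_2 = -3
  x^1: 6 a_3 + 7 a_1 = 0  ->  6 a_3 = -7 a_1 = -21  ->  a_3 = -7/2
  x^2: 12 a_4 + 10 a_2 = 0  ->  12 a_4 = -10 a_2 = 30  ->  a_4 = 5/2
  x^3: 20 a_5 + 15 a_3 = 0  ->  20 a_5 = -15 a_3 = 105/2  ->  a_5 = 21/8
Truncated series: y(x) = 1 + 3 x - 3 x^2 - (7/2) x^3 + (5/2) x^4 + (21/8) x^5 + O(x^6).

a_0 = 1; a_1 = 3; a_2 = -3; a_3 = -7/2; a_4 = 5/2; a_5 = 21/8


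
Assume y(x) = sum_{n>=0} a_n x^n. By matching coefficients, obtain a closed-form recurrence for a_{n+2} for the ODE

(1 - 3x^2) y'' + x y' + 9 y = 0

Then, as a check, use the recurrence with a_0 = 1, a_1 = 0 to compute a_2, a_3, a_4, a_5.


Substitute y = sum_n a_n x^n.
(1 - 3 x^2) y'' contributes (n+2)(n+1) a_{n+2} - 3 n(n-1) a_n at x^n.
x y'(x) contributes n a_n at x^n.
9 y(x) contributes 9 a_n at x^n.
Matching x^n: (n+2)(n+1) a_{n+2} + (-3 n(n-1) + n + 9) a_n = 0.
Thus a_{n+2} = (3 n(n-1) - n - 9) / ((n+1)(n+2)) * a_n.

Check with a_0 = 1, a_1 = 0 (apply the recurrence for n = 0, 1, 2, 3): a_0 = 1, a_1 = 0, a_2 = -9/2, a_3 = 0, a_4 = 15/8, a_5 = 0.

a_(n+2) = (3 n(n-1) - n - 9) / ((n+1)(n+2)) * a_n; check: a_0 = 1, a_1 = 0, a_2 = -9/2, a_3 = 0, a_4 = 15/8, a_5 = 0


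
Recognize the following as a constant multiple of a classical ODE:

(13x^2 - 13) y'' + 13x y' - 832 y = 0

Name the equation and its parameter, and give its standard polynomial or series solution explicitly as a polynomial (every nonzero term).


All three coefficients share the factor -13; dividing through by -13 gives  (1 - x^2) y'' - x y' + 64 y = 0.
This matches the Chebyshev equation (1 - x^2) y'' - x y' + n^2 y = 0 (note the -x y' term, not -2x y') with n^2 = 64, so n = 8; the polynomial solution is T_8(x).
With y = sum_k a_k x^k, matching x^k gives (k+2)(k+1) a_{k+2} = (k^2 - n^2) a_k = (k - 8)(k + 8) a_k. The right side vanishes at k = 8, so the series with the parity of 8 terminates at degree 8.
Standard normalization: leading coefficient of T_n is 2^(n-1), so a_8 = 2^7 = 128. Work downward with a_k = (k+1)(k+2) a_{k+2} / ((k - 8)(k + 8)):
  a_6 = (7)(8)(128) / ((6 - 8)(6 + 8)) = 7168/(-28) = -256
  a_4 = (5)(6)(-256) / ((4 - 8)(4 + 8)) = -7680/(-48) = 160
  a_2 = (3)(4)(160) / ((2 - 8)(2 + 8)) = 1920/(-60) = -32
  a_0 = (1)(2)(-32) / ((0 - 8)(0 + 8)) = -64/(-64) = 1
Hence T_8(x) = 128 x^8 - 256 x^6 + 160 x^4 - 32 x^2 + 1.

T_8(x); series = 128 x^8 - 256 x^6 + 160 x^4 - 32 x^2 + 1


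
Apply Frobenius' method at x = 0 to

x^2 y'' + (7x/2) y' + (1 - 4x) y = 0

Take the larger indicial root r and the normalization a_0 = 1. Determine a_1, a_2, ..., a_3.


Write in Frobenius form y'' + (p(x)/x) y' + (q(x)/x^2) y = 0:
  p(x) = 7/2,  q(x) = 1 - 4x.
Indicial equation: r(r-1) + (7/2) r + (1) = 0 -> roots r_1 = -1/2, r_2 = -2.
Take r = r_1 = -1/2. Let y(x) = x^r sum_{n>=0} a_n x^n with a_0 = 1.
Substitute y = x^r sum a_n x^n and match x^{r+n}. The recurrence is
  D(n) a_n - 4 a_{n-1} = 0,  where D(n) = (r+n)(r+n-1) + (7/2)(r+n) + (1).
  a_n = 4 / D(n) * a_{n-1}.
Since the indicial polynomial factors as (r - r_1)(r - r_2), D(n) = (r_1 + n - r_1)(r_1 + n - r_2) = n(n + 3/2).
Evaluating step by step (a_0 = 1):
  n = 1: D(1) = 1(1 + 3/2) = 5/2; numerator = 4(1) = 4; a_1 = (4)/(5/2) = 8/5
  n = 2: D(2) = 2(2 + 3/2) = 7; numerator = 4(8/5) = 32/5; a_2 = (32/5)/(7) = 32/35
  n = 3: D(3) = 3(3 + 3/2) = 27/2; numerator = 4(32/35) = 128/35; a_3 = (128/35)/(27/2) = 256/945

r = -1/2; a_0 = 1; a_1 = 8/5; a_2 = 32/35; a_3 = 256/945
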